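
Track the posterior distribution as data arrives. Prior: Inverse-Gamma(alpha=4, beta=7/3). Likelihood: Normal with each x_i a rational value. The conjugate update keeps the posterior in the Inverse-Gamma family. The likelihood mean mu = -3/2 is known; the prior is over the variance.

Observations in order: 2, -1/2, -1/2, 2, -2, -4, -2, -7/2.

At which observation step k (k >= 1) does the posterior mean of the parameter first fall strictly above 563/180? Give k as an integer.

k = 6

obs 1: x=2 → posterior Inverse-Gamma(9/2, 203/24)
obs 2: x=-1/2 → posterior Inverse-Gamma(5, 215/24)
obs 3: x=-1/2 → posterior Inverse-Gamma(11/2, 227/24)
obs 4: x=2 → posterior Inverse-Gamma(6, 187/12)
obs 5: x=-2 → posterior Inverse-Gamma(13/2, 377/24)
obs 6: x=-4 → posterior Inverse-Gamma(7, 113/6)
obs 7: x=-2 → posterior Inverse-Gamma(15/2, 455/24)
obs 8: x=-7/2 → posterior Inverse-Gamma(8, 503/24)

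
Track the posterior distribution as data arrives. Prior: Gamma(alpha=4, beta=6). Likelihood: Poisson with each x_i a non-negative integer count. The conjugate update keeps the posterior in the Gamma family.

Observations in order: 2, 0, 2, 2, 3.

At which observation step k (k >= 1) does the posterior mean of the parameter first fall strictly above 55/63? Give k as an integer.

obs 1: x=2 → posterior Gamma(6, 7)
obs 2: x=0 → posterior Gamma(6, 8)
obs 3: x=2 → posterior Gamma(8, 9)
obs 4: x=2 → posterior Gamma(10, 10)
obs 5: x=3 → posterior Gamma(13, 11)

k = 3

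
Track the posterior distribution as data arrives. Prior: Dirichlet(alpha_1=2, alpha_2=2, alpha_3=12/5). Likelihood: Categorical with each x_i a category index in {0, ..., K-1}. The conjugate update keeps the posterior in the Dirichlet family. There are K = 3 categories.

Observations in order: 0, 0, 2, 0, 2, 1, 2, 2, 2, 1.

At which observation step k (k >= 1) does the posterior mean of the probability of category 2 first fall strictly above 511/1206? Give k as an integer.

k = 8

obs 1: x=0 → posterior Dirichlet(3, 2, 12/5)
obs 2: x=0 → posterior Dirichlet(4, 2, 12/5)
obs 3: x=2 → posterior Dirichlet(4, 2, 17/5)
obs 4: x=0 → posterior Dirichlet(5, 2, 17/5)
obs 5: x=2 → posterior Dirichlet(5, 2, 22/5)
obs 6: x=1 → posterior Dirichlet(5, 3, 22/5)
obs 7: x=2 → posterior Dirichlet(5, 3, 27/5)
obs 8: x=2 → posterior Dirichlet(5, 3, 32/5)
obs 9: x=2 → posterior Dirichlet(5, 3, 37/5)
obs 10: x=1 → posterior Dirichlet(5, 4, 37/5)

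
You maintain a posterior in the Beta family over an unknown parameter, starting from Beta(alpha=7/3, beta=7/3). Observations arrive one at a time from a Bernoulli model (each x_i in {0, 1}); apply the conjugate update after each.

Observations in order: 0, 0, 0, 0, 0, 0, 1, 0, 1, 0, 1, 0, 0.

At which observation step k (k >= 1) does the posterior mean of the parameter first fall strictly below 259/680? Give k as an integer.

obs 1: x=0 → posterior Beta(7/3, 10/3)
obs 2: x=0 → posterior Beta(7/3, 13/3)
obs 3: x=0 → posterior Beta(7/3, 16/3)
obs 4: x=0 → posterior Beta(7/3, 19/3)
obs 5: x=0 → posterior Beta(7/3, 22/3)
obs 6: x=0 → posterior Beta(7/3, 25/3)
obs 7: x=1 → posterior Beta(10/3, 25/3)
obs 8: x=0 → posterior Beta(10/3, 28/3)
obs 9: x=1 → posterior Beta(13/3, 28/3)
obs 10: x=0 → posterior Beta(13/3, 31/3)
obs 11: x=1 → posterior Beta(16/3, 31/3)
obs 12: x=0 → posterior Beta(16/3, 34/3)
obs 13: x=0 → posterior Beta(16/3, 37/3)

k = 2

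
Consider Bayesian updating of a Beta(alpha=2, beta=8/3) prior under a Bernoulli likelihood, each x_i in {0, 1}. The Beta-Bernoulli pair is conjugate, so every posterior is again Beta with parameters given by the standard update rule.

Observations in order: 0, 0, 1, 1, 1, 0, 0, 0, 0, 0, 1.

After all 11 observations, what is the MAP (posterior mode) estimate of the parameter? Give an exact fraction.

obs 1: x=0 → posterior Beta(2, 11/3)
obs 2: x=0 → posterior Beta(2, 14/3)
obs 3: x=1 → posterior Beta(3, 14/3)
obs 4: x=1 → posterior Beta(4, 14/3)
obs 5: x=1 → posterior Beta(5, 14/3)
obs 6: x=0 → posterior Beta(5, 17/3)
obs 7: x=0 → posterior Beta(5, 20/3)
obs 8: x=0 → posterior Beta(5, 23/3)
obs 9: x=0 → posterior Beta(5, 26/3)
obs 10: x=0 → posterior Beta(5, 29/3)
obs 11: x=1 → posterior Beta(6, 29/3)

15/41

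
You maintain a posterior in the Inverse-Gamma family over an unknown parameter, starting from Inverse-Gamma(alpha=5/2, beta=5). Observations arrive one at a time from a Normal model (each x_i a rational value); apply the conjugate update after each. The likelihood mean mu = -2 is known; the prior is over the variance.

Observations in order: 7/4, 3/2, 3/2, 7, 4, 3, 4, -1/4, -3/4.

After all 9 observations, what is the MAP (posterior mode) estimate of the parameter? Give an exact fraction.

obs 1: x=7/4 → posterior Inverse-Gamma(3, 385/32)
obs 2: x=3/2 → posterior Inverse-Gamma(7/2, 581/32)
obs 3: x=3/2 → posterior Inverse-Gamma(4, 777/32)
obs 4: x=7 → posterior Inverse-Gamma(9/2, 2073/32)
obs 5: x=4 → posterior Inverse-Gamma(5, 2649/32)
obs 6: x=3 → posterior Inverse-Gamma(11/2, 3049/32)
obs 7: x=4 → posterior Inverse-Gamma(6, 3625/32)
obs 8: x=-1/4 → posterior Inverse-Gamma(13/2, 1837/16)
obs 9: x=-3/4 → posterior Inverse-Gamma(7, 3699/32)

3699/256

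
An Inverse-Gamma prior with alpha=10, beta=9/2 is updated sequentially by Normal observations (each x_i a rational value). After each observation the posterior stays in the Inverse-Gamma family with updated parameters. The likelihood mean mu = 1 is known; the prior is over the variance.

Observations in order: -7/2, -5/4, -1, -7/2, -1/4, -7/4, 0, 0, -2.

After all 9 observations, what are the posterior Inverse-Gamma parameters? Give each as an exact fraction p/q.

obs 1: x=-7/2 → posterior Inverse-Gamma(21/2, 117/8)
obs 2: x=-5/4 → posterior Inverse-Gamma(11, 549/32)
obs 3: x=-1 → posterior Inverse-Gamma(23/2, 613/32)
obs 4: x=-7/2 → posterior Inverse-Gamma(12, 937/32)
obs 5: x=-1/4 → posterior Inverse-Gamma(25/2, 481/16)
obs 6: x=-7/4 → posterior Inverse-Gamma(13, 1083/32)
obs 7: x=0 → posterior Inverse-Gamma(27/2, 1099/32)
obs 8: x=0 → posterior Inverse-Gamma(14, 1115/32)
obs 9: x=-2 → posterior Inverse-Gamma(29/2, 1259/32)

alpha=29/2, beta=1259/32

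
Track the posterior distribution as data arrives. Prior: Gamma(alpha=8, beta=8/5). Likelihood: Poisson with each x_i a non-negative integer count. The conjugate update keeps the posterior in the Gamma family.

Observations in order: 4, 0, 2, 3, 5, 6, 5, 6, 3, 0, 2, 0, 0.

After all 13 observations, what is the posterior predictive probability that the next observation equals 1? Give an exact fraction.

obs 1: x=4 → posterior Gamma(12, 13/5)
obs 2: x=0 → posterior Gamma(12, 18/5)
obs 3: x=2 → posterior Gamma(14, 23/5)
obs 4: x=3 → posterior Gamma(17, 28/5)
obs 5: x=5 → posterior Gamma(22, 33/5)
obs 6: x=6 → posterior Gamma(28, 38/5)
obs 7: x=5 → posterior Gamma(33, 43/5)
obs 8: x=6 → posterior Gamma(39, 48/5)
obs 9: x=3 → posterior Gamma(42, 53/5)
obs 10: x=0 → posterior Gamma(42, 58/5)
obs 11: x=2 → posterior Gamma(44, 63/5)
obs 12: x=0 → posterior Gamma(44, 68/5)
obs 13: x=0 → posterior Gamma(44, 73/5)

532805298199026921931925475822619674416633532313345486946360021926015768384771975255/3484954640230151372603523438830299612510498214357875923955042331452297961814141960192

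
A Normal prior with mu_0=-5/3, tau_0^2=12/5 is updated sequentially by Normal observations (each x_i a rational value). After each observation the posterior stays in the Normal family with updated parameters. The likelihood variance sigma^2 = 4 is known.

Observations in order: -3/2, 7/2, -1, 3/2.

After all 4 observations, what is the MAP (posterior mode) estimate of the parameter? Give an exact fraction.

-5/102

obs 1: x=-3/2 → posterior Normal(-77/48, 3/2)
obs 2: x=7/2 → posterior Normal(-7/33, 12/11)
obs 3: x=-1 → posterior Normal(-8/21, 6/7)
obs 4: x=3/2 → posterior Normal(-5/102, 12/17)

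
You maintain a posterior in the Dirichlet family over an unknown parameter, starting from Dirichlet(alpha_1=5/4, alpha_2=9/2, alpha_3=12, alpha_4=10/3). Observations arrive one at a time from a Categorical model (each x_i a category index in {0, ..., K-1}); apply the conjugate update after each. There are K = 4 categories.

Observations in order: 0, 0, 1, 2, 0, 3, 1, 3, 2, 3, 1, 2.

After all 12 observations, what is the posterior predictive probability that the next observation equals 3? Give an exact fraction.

76/397

obs 1: x=0 → posterior Dirichlet(9/4, 9/2, 12, 10/3)
obs 2: x=0 → posterior Dirichlet(13/4, 9/2, 12, 10/3)
obs 3: x=1 → posterior Dirichlet(13/4, 11/2, 12, 10/3)
obs 4: x=2 → posterior Dirichlet(13/4, 11/2, 13, 10/3)
obs 5: x=0 → posterior Dirichlet(17/4, 11/2, 13, 10/3)
obs 6: x=3 → posterior Dirichlet(17/4, 11/2, 13, 13/3)
obs 7: x=1 → posterior Dirichlet(17/4, 13/2, 13, 13/3)
obs 8: x=3 → posterior Dirichlet(17/4, 13/2, 13, 16/3)
obs 9: x=2 → posterior Dirichlet(17/4, 13/2, 14, 16/3)
obs 10: x=3 → posterior Dirichlet(17/4, 13/2, 14, 19/3)
obs 11: x=1 → posterior Dirichlet(17/4, 15/2, 14, 19/3)
obs 12: x=2 → posterior Dirichlet(17/4, 15/2, 15, 19/3)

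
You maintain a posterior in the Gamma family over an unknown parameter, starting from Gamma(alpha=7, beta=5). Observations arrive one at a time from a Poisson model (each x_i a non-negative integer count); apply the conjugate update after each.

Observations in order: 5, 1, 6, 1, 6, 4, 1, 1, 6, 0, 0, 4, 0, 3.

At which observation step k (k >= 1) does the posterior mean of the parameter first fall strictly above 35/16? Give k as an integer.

obs 1: x=5 → posterior Gamma(12, 6)
obs 2: x=1 → posterior Gamma(13, 7)
obs 3: x=6 → posterior Gamma(19, 8)
obs 4: x=1 → posterior Gamma(20, 9)
obs 5: x=6 → posterior Gamma(26, 10)
obs 6: x=4 → posterior Gamma(30, 11)
obs 7: x=1 → posterior Gamma(31, 12)
obs 8: x=1 → posterior Gamma(32, 13)
obs 9: x=6 → posterior Gamma(38, 14)
obs 10: x=0 → posterior Gamma(38, 15)
obs 11: x=0 → posterior Gamma(38, 16)
obs 12: x=4 → posterior Gamma(42, 17)
obs 13: x=0 → posterior Gamma(42, 18)
obs 14: x=3 → posterior Gamma(45, 19)

k = 3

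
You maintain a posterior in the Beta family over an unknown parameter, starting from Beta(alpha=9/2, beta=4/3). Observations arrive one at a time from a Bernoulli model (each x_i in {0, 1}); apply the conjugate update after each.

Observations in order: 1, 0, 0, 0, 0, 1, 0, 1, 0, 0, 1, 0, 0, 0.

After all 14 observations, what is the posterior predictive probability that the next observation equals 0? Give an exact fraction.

4/7

obs 1: x=1 → posterior Beta(11/2, 4/3)
obs 2: x=0 → posterior Beta(11/2, 7/3)
obs 3: x=0 → posterior Beta(11/2, 10/3)
obs 4: x=0 → posterior Beta(11/2, 13/3)
obs 5: x=0 → posterior Beta(11/2, 16/3)
obs 6: x=1 → posterior Beta(13/2, 16/3)
obs 7: x=0 → posterior Beta(13/2, 19/3)
obs 8: x=1 → posterior Beta(15/2, 19/3)
obs 9: x=0 → posterior Beta(15/2, 22/3)
obs 10: x=0 → posterior Beta(15/2, 25/3)
obs 11: x=1 → posterior Beta(17/2, 25/3)
obs 12: x=0 → posterior Beta(17/2, 28/3)
obs 13: x=0 → posterior Beta(17/2, 31/3)
obs 14: x=0 → posterior Beta(17/2, 34/3)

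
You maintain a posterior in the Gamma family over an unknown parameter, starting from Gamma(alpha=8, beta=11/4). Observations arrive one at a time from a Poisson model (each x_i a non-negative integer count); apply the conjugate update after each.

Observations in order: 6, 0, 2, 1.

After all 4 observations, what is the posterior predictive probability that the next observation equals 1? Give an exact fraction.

146451189489137928109130796/699053619999045038539170241

obs 1: x=6 → posterior Gamma(14, 15/4)
obs 2: x=0 → posterior Gamma(14, 19/4)
obs 3: x=2 → posterior Gamma(16, 23/4)
obs 4: x=1 → posterior Gamma(17, 27/4)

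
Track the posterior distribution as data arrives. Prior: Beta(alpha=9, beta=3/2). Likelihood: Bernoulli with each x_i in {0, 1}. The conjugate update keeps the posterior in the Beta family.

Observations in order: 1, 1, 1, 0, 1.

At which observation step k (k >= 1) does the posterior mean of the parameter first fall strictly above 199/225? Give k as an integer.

obs 1: x=1 → posterior Beta(10, 3/2)
obs 2: x=1 → posterior Beta(11, 3/2)
obs 3: x=1 → posterior Beta(12, 3/2)
obs 4: x=0 → posterior Beta(12, 5/2)
obs 5: x=1 → posterior Beta(13, 5/2)

k = 3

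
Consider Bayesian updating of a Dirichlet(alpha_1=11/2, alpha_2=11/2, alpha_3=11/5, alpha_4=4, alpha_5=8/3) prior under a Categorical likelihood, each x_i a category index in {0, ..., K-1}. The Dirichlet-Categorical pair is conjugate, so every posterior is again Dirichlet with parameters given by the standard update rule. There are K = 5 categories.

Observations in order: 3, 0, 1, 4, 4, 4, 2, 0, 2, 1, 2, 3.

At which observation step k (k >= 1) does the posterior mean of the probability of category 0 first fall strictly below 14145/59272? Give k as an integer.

k = 12

obs 1: x=3 → posterior Dirichlet(11/2, 11/2, 11/5, 5, 8/3)
obs 2: x=0 → posterior Dirichlet(13/2, 11/2, 11/5, 5, 8/3)
obs 3: x=1 → posterior Dirichlet(13/2, 13/2, 11/5, 5, 8/3)
obs 4: x=4 → posterior Dirichlet(13/2, 13/2, 11/5, 5, 11/3)
obs 5: x=4 → posterior Dirichlet(13/2, 13/2, 11/5, 5, 14/3)
obs 6: x=4 → posterior Dirichlet(13/2, 13/2, 11/5, 5, 17/3)
obs 7: x=2 → posterior Dirichlet(13/2, 13/2, 16/5, 5, 17/3)
obs 8: x=0 → posterior Dirichlet(15/2, 13/2, 16/5, 5, 17/3)
obs 9: x=2 → posterior Dirichlet(15/2, 13/2, 21/5, 5, 17/3)
obs 10: x=1 → posterior Dirichlet(15/2, 15/2, 21/5, 5, 17/3)
obs 11: x=2 → posterior Dirichlet(15/2, 15/2, 26/5, 5, 17/3)
obs 12: x=3 → posterior Dirichlet(15/2, 15/2, 26/5, 6, 17/3)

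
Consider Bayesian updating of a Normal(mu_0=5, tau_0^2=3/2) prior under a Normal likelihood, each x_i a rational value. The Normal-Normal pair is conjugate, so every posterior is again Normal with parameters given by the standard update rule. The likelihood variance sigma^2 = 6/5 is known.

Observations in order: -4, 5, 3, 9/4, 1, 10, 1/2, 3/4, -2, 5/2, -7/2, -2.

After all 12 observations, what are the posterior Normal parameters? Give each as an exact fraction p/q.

mu_0=175/128, tau_0^2=3/32

obs 1: x=-4 → posterior Normal(0, 2/3)
obs 2: x=5 → posterior Normal(25/14, 3/7)
obs 3: x=3 → posterior Normal(40/19, 6/19)
obs 4: x=9/4 → posterior Normal(205/96, 1/4)
obs 5: x=1 → posterior Normal(225/116, 6/29)
obs 6: x=10 → posterior Normal(25/8, 3/17)
obs 7: x=1/2 → posterior Normal(145/52, 2/13)
obs 8: x=3/4 → posterior Normal(225/88, 3/22)
obs 9: x=-2 → posterior Normal(205/98, 6/49)
obs 10: x=5/2 → posterior Normal(115/54, 1/9)
obs 11: x=-7/2 → posterior Normal(195/118, 6/59)
obs 12: x=-2 → posterior Normal(175/128, 3/32)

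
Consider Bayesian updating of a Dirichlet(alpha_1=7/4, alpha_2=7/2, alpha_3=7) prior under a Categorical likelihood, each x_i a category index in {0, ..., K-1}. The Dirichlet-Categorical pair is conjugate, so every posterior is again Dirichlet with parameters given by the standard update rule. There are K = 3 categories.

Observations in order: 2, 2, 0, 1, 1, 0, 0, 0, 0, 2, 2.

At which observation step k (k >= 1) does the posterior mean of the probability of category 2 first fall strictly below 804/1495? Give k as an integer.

k = 5

obs 1: x=2 → posterior Dirichlet(7/4, 7/2, 8)
obs 2: x=2 → posterior Dirichlet(7/4, 7/2, 9)
obs 3: x=0 → posterior Dirichlet(11/4, 7/2, 9)
obs 4: x=1 → posterior Dirichlet(11/4, 9/2, 9)
obs 5: x=1 → posterior Dirichlet(11/4, 11/2, 9)
obs 6: x=0 → posterior Dirichlet(15/4, 11/2, 9)
obs 7: x=0 → posterior Dirichlet(19/4, 11/2, 9)
obs 8: x=0 → posterior Dirichlet(23/4, 11/2, 9)
obs 9: x=0 → posterior Dirichlet(27/4, 11/2, 9)
obs 10: x=2 → posterior Dirichlet(27/4, 11/2, 10)
obs 11: x=2 → posterior Dirichlet(27/4, 11/2, 11)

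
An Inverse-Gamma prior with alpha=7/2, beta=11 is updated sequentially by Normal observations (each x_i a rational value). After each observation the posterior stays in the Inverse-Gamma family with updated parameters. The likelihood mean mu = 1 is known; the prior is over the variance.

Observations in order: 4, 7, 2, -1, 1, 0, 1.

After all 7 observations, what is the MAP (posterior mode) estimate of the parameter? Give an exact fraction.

obs 1: x=4 → posterior Inverse-Gamma(4, 31/2)
obs 2: x=7 → posterior Inverse-Gamma(9/2, 67/2)
obs 3: x=2 → posterior Inverse-Gamma(5, 34)
obs 4: x=-1 → posterior Inverse-Gamma(11/2, 36)
obs 5: x=1 → posterior Inverse-Gamma(6, 36)
obs 6: x=0 → posterior Inverse-Gamma(13/2, 73/2)
obs 7: x=1 → posterior Inverse-Gamma(7, 73/2)

73/16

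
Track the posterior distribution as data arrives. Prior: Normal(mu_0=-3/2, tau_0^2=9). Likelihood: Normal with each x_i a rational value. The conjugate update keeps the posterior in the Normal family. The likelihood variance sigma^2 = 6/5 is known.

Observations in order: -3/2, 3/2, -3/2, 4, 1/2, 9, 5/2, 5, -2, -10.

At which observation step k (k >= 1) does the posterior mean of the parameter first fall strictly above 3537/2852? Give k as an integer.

obs 1: x=-3/2 → posterior Normal(-3/2, 18/17)
obs 2: x=3/2 → posterior Normal(-3/32, 9/16)
obs 3: x=-3/2 → posterior Normal(-51/94, 18/47)
obs 4: x=4 → posterior Normal(69/124, 9/31)
obs 5: x=1/2 → posterior Normal(6/11, 18/77)
obs 6: x=9 → posterior Normal(177/92, 9/46)
obs 7: x=5/2 → posterior Normal(429/214, 18/107)
obs 8: x=5 → posterior Normal(579/244, 9/61)
obs 9: x=-2 → posterior Normal(519/274, 18/137)
obs 10: x=-10 → posterior Normal(219/304, 9/76)

k = 6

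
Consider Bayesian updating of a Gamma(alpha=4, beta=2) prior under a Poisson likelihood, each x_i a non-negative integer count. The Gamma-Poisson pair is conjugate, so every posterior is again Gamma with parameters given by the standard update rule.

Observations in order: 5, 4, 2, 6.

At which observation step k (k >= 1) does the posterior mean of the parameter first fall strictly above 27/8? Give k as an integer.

obs 1: x=5 → posterior Gamma(9, 3)
obs 2: x=4 → posterior Gamma(13, 4)
obs 3: x=2 → posterior Gamma(15, 5)
obs 4: x=6 → posterior Gamma(21, 6)

k = 4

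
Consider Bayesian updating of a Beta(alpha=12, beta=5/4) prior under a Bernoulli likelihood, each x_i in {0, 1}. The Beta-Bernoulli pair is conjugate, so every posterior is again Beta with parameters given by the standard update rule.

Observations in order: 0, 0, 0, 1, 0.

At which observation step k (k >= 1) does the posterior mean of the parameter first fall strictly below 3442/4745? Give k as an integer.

obs 1: x=0 → posterior Beta(12, 9/4)
obs 2: x=0 → posterior Beta(12, 13/4)
obs 3: x=0 → posterior Beta(12, 17/4)
obs 4: x=1 → posterior Beta(13, 17/4)
obs 5: x=0 → posterior Beta(13, 21/4)

k = 5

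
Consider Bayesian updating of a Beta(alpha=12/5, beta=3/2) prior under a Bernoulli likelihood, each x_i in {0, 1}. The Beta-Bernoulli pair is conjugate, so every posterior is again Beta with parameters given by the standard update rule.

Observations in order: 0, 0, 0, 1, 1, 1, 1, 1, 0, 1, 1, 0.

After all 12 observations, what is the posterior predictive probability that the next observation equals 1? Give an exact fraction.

94/159

obs 1: x=0 → posterior Beta(12/5, 5/2)
obs 2: x=0 → posterior Beta(12/5, 7/2)
obs 3: x=0 → posterior Beta(12/5, 9/2)
obs 4: x=1 → posterior Beta(17/5, 9/2)
obs 5: x=1 → posterior Beta(22/5, 9/2)
obs 6: x=1 → posterior Beta(27/5, 9/2)
obs 7: x=1 → posterior Beta(32/5, 9/2)
obs 8: x=1 → posterior Beta(37/5, 9/2)
obs 9: x=0 → posterior Beta(37/5, 11/2)
obs 10: x=1 → posterior Beta(42/5, 11/2)
obs 11: x=1 → posterior Beta(47/5, 11/2)
obs 12: x=0 → posterior Beta(47/5, 13/2)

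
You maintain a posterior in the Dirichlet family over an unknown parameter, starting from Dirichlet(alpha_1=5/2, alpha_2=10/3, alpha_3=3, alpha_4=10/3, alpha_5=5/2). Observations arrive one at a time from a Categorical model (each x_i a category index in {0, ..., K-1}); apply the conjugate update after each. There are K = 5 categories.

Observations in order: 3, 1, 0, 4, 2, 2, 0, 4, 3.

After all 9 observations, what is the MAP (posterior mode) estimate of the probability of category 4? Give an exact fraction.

obs 1: x=3 → posterior Dirichlet(5/2, 10/3, 3, 13/3, 5/2)
obs 2: x=1 → posterior Dirichlet(5/2, 13/3, 3, 13/3, 5/2)
obs 3: x=0 → posterior Dirichlet(7/2, 13/3, 3, 13/3, 5/2)
obs 4: x=4 → posterior Dirichlet(7/2, 13/3, 3, 13/3, 7/2)
obs 5: x=2 → posterior Dirichlet(7/2, 13/3, 4, 13/3, 7/2)
obs 6: x=2 → posterior Dirichlet(7/2, 13/3, 5, 13/3, 7/2)
obs 7: x=0 → posterior Dirichlet(9/2, 13/3, 5, 13/3, 7/2)
obs 8: x=4 → posterior Dirichlet(9/2, 13/3, 5, 13/3, 9/2)
obs 9: x=3 → posterior Dirichlet(9/2, 13/3, 5, 16/3, 9/2)

3/16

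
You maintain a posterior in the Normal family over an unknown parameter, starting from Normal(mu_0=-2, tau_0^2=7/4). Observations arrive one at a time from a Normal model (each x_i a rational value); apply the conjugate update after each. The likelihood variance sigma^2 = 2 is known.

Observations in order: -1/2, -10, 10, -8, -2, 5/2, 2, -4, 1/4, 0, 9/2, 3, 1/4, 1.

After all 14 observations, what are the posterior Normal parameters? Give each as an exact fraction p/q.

obs 1: x=-1/2 → posterior Normal(-13/10, 14/15)
obs 2: x=-10 → posterior Normal(-179/44, 7/11)
obs 3: x=10 → posterior Normal(-39/58, 14/29)
obs 4: x=-8 → posterior Normal(-151/72, 7/18)
obs 5: x=-2 → posterior Normal(-179/86, 14/43)
obs 6: x=5/2 → posterior Normal(-36/25, 7/25)
obs 7: x=2 → posterior Normal(-58/57, 14/57)
obs 8: x=-4 → posterior Normal(-43/32, 7/32)
obs 9: x=1/4 → posterior Normal(-337/284, 14/71)
obs 10: x=0 → posterior Normal(-337/312, 7/39)
obs 11: x=9/2 → posterior Normal(-211/340, 14/85)
obs 12: x=3 → posterior Normal(-127/368, 7/46)
obs 13: x=1/4 → posterior Normal(-10/33, 14/99)
obs 14: x=1 → posterior Normal(-23/106, 7/53)

mu_0=-23/106, tau_0^2=7/53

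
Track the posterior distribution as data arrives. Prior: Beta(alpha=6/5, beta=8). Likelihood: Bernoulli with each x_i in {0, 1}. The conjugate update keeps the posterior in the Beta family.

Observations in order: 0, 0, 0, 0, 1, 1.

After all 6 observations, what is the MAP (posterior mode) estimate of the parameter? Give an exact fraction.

1/6

obs 1: x=0 → posterior Beta(6/5, 9)
obs 2: x=0 → posterior Beta(6/5, 10)
obs 3: x=0 → posterior Beta(6/5, 11)
obs 4: x=0 → posterior Beta(6/5, 12)
obs 5: x=1 → posterior Beta(11/5, 12)
obs 6: x=1 → posterior Beta(16/5, 12)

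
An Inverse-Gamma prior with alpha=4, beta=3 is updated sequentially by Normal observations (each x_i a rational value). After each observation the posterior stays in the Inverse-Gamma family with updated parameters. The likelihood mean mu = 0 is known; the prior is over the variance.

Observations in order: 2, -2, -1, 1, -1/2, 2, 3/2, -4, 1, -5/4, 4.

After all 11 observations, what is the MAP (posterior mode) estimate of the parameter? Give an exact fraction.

913/336

obs 1: x=2 → posterior Inverse-Gamma(9/2, 5)
obs 2: x=-2 → posterior Inverse-Gamma(5, 7)
obs 3: x=-1 → posterior Inverse-Gamma(11/2, 15/2)
obs 4: x=1 → posterior Inverse-Gamma(6, 8)
obs 5: x=-1/2 → posterior Inverse-Gamma(13/2, 65/8)
obs 6: x=2 → posterior Inverse-Gamma(7, 81/8)
obs 7: x=3/2 → posterior Inverse-Gamma(15/2, 45/4)
obs 8: x=-4 → posterior Inverse-Gamma(8, 77/4)
obs 9: x=1 → posterior Inverse-Gamma(17/2, 79/4)
obs 10: x=-5/4 → posterior Inverse-Gamma(9, 657/32)
obs 11: x=4 → posterior Inverse-Gamma(19/2, 913/32)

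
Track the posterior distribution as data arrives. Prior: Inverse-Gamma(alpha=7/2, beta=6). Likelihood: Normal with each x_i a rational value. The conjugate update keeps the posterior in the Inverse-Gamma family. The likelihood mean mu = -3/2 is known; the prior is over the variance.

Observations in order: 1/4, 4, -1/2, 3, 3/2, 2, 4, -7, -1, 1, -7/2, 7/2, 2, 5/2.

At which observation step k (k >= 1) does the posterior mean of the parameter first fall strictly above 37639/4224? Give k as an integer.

k = 7

obs 1: x=1/4 → posterior Inverse-Gamma(4, 241/32)
obs 2: x=4 → posterior Inverse-Gamma(9/2, 725/32)
obs 3: x=-1/2 → posterior Inverse-Gamma(5, 741/32)
obs 4: x=3 → posterior Inverse-Gamma(11/2, 1065/32)
obs 5: x=3/2 → posterior Inverse-Gamma(6, 1209/32)
obs 6: x=2 → posterior Inverse-Gamma(13/2, 1405/32)
obs 7: x=4 → posterior Inverse-Gamma(7, 1889/32)
obs 8: x=-7 → posterior Inverse-Gamma(15/2, 2373/32)
obs 9: x=-1 → posterior Inverse-Gamma(8, 2377/32)
obs 10: x=1 → posterior Inverse-Gamma(17/2, 2477/32)
obs 11: x=-7/2 → posterior Inverse-Gamma(9, 2541/32)
obs 12: x=7/2 → posterior Inverse-Gamma(19/2, 2941/32)
obs 13: x=2 → posterior Inverse-Gamma(10, 3137/32)
obs 14: x=5/2 → posterior Inverse-Gamma(21/2, 3393/32)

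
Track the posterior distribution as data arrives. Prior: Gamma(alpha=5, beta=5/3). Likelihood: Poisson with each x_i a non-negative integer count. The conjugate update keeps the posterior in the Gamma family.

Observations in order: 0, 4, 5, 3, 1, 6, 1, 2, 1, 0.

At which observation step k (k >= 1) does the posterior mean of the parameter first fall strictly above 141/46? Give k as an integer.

obs 1: x=0 → posterior Gamma(5, 8/3)
obs 2: x=4 → posterior Gamma(9, 11/3)
obs 3: x=5 → posterior Gamma(14, 14/3)
obs 4: x=3 → posterior Gamma(17, 17/3)
obs 5: x=1 → posterior Gamma(18, 20/3)
obs 6: x=6 → posterior Gamma(24, 23/3)
obs 7: x=1 → posterior Gamma(25, 26/3)
obs 8: x=2 → posterior Gamma(27, 29/3)
obs 9: x=1 → posterior Gamma(28, 32/3)
obs 10: x=0 → posterior Gamma(28, 35/3)

k = 6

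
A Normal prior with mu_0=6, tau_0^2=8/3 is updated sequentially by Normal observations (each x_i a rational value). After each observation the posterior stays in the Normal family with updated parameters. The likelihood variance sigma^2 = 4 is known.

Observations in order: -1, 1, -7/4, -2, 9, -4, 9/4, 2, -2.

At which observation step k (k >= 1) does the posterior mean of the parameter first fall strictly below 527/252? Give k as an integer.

k = 3

obs 1: x=-1 → posterior Normal(16/5, 8/5)
obs 2: x=1 → posterior Normal(18/7, 8/7)
obs 3: x=-7/4 → posterior Normal(29/18, 8/9)
obs 4: x=-2 → posterior Normal(21/22, 8/11)
obs 5: x=9 → posterior Normal(57/26, 8/13)
obs 6: x=-4 → posterior Normal(41/30, 8/15)
obs 7: x=9/4 → posterior Normal(25/17, 8/17)
obs 8: x=2 → posterior Normal(29/19, 8/19)
obs 9: x=-2 → posterior Normal(25/21, 8/21)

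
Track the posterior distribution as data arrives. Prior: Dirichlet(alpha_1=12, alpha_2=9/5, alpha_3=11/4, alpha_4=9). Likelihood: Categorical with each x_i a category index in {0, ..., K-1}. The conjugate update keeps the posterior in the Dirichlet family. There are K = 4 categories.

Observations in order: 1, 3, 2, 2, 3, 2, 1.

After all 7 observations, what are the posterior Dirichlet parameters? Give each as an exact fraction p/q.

alpha_1=12, alpha_2=19/5, alpha_3=23/4, alpha_4=11

obs 1: x=1 → posterior Dirichlet(12, 14/5, 11/4, 9)
obs 2: x=3 → posterior Dirichlet(12, 14/5, 11/4, 10)
obs 3: x=2 → posterior Dirichlet(12, 14/5, 15/4, 10)
obs 4: x=2 → posterior Dirichlet(12, 14/5, 19/4, 10)
obs 5: x=3 → posterior Dirichlet(12, 14/5, 19/4, 11)
obs 6: x=2 → posterior Dirichlet(12, 14/5, 23/4, 11)
obs 7: x=1 → posterior Dirichlet(12, 19/5, 23/4, 11)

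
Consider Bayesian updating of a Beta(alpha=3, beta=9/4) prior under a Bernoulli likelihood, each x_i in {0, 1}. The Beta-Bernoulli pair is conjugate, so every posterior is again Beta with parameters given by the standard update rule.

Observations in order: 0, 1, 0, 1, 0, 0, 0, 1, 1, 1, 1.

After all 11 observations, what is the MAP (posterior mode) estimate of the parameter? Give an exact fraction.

obs 1: x=0 → posterior Beta(3, 13/4)
obs 2: x=1 → posterior Beta(4, 13/4)
obs 3: x=0 → posterior Beta(4, 17/4)
obs 4: x=1 → posterior Beta(5, 17/4)
obs 5: x=0 → posterior Beta(5, 21/4)
obs 6: x=0 → posterior Beta(5, 25/4)
obs 7: x=0 → posterior Beta(5, 29/4)
obs 8: x=1 → posterior Beta(6, 29/4)
obs 9: x=1 → posterior Beta(7, 29/4)
obs 10: x=1 → posterior Beta(8, 29/4)
obs 11: x=1 → posterior Beta(9, 29/4)

32/57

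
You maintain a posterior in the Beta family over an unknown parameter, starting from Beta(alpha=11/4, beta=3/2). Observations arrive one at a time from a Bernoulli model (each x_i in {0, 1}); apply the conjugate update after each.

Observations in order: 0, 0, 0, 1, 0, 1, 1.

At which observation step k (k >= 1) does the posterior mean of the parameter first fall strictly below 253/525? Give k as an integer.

obs 1: x=0 → posterior Beta(11/4, 5/2)
obs 2: x=0 → posterior Beta(11/4, 7/2)
obs 3: x=0 → posterior Beta(11/4, 9/2)
obs 4: x=1 → posterior Beta(15/4, 9/2)
obs 5: x=0 → posterior Beta(15/4, 11/2)
obs 6: x=1 → posterior Beta(19/4, 11/2)
obs 7: x=1 → posterior Beta(23/4, 11/2)

k = 2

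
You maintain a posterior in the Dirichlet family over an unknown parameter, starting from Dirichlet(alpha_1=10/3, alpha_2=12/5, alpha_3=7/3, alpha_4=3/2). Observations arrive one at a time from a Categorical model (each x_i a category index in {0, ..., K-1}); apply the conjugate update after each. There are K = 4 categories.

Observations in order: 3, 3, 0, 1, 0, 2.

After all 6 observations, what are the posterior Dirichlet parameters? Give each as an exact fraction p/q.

obs 1: x=3 → posterior Dirichlet(10/3, 12/5, 7/3, 5/2)
obs 2: x=3 → posterior Dirichlet(10/3, 12/5, 7/3, 7/2)
obs 3: x=0 → posterior Dirichlet(13/3, 12/5, 7/3, 7/2)
obs 4: x=1 → posterior Dirichlet(13/3, 17/5, 7/3, 7/2)
obs 5: x=0 → posterior Dirichlet(16/3, 17/5, 7/3, 7/2)
obs 6: x=2 → posterior Dirichlet(16/3, 17/5, 10/3, 7/2)

alpha_1=16/3, alpha_2=17/5, alpha_3=10/3, alpha_4=7/2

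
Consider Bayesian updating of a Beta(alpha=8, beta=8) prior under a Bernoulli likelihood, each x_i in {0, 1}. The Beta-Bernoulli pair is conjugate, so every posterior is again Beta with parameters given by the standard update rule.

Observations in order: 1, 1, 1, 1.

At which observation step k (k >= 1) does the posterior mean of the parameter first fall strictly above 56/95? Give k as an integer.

obs 1: x=1 → posterior Beta(9, 8)
obs 2: x=1 → posterior Beta(10, 8)
obs 3: x=1 → posterior Beta(11, 8)
obs 4: x=1 → posterior Beta(12, 8)

k = 4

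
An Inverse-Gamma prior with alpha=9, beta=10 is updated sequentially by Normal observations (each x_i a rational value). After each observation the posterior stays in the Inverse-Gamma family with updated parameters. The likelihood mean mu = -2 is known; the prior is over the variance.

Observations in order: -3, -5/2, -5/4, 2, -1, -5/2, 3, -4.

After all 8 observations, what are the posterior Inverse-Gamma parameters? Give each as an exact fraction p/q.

obs 1: x=-3 → posterior Inverse-Gamma(19/2, 21/2)
obs 2: x=-5/2 → posterior Inverse-Gamma(10, 85/8)
obs 3: x=-5/4 → posterior Inverse-Gamma(21/2, 349/32)
obs 4: x=2 → posterior Inverse-Gamma(11, 605/32)
obs 5: x=-1 → posterior Inverse-Gamma(23/2, 621/32)
obs 6: x=-5/2 → posterior Inverse-Gamma(12, 625/32)
obs 7: x=3 → posterior Inverse-Gamma(25/2, 1025/32)
obs 8: x=-4 → posterior Inverse-Gamma(13, 1089/32)

alpha=13, beta=1089/32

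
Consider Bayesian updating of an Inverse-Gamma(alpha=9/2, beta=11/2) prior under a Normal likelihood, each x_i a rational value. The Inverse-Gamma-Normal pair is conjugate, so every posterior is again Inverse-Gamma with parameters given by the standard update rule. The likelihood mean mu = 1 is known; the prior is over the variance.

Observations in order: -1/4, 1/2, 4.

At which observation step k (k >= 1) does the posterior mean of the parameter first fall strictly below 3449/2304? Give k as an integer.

k = 2

obs 1: x=-1/4 → posterior Inverse-Gamma(5, 201/32)
obs 2: x=1/2 → posterior Inverse-Gamma(11/2, 205/32)
obs 3: x=4 → posterior Inverse-Gamma(6, 349/32)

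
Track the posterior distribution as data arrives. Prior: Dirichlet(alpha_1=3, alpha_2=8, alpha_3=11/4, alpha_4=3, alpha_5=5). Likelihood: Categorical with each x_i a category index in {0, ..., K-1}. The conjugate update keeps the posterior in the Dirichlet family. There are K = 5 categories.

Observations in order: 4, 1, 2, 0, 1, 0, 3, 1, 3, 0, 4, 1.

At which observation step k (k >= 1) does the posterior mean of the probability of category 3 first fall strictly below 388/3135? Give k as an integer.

k = 3

obs 1: x=4 → posterior Dirichlet(3, 8, 11/4, 3, 6)
obs 2: x=1 → posterior Dirichlet(3, 9, 11/4, 3, 6)
obs 3: x=2 → posterior Dirichlet(3, 9, 15/4, 3, 6)
obs 4: x=0 → posterior Dirichlet(4, 9, 15/4, 3, 6)
obs 5: x=1 → posterior Dirichlet(4, 10, 15/4, 3, 6)
obs 6: x=0 → posterior Dirichlet(5, 10, 15/4, 3, 6)
obs 7: x=3 → posterior Dirichlet(5, 10, 15/4, 4, 6)
obs 8: x=1 → posterior Dirichlet(5, 11, 15/4, 4, 6)
obs 9: x=3 → posterior Dirichlet(5, 11, 15/4, 5, 6)
obs 10: x=0 → posterior Dirichlet(6, 11, 15/4, 5, 6)
obs 11: x=4 → posterior Dirichlet(6, 11, 15/4, 5, 7)
obs 12: x=1 → posterior Dirichlet(6, 12, 15/4, 5, 7)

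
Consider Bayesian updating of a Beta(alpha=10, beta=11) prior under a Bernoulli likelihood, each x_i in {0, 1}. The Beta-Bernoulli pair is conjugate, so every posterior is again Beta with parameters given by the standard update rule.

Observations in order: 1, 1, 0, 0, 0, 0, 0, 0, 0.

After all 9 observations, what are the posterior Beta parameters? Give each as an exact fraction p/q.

obs 1: x=1 → posterior Beta(11, 11)
obs 2: x=1 → posterior Beta(12, 11)
obs 3: x=0 → posterior Beta(12, 12)
obs 4: x=0 → posterior Beta(12, 13)
obs 5: x=0 → posterior Beta(12, 14)
obs 6: x=0 → posterior Beta(12, 15)
obs 7: x=0 → posterior Beta(12, 16)
obs 8: x=0 → posterior Beta(12, 17)
obs 9: x=0 → posterior Beta(12, 18)

alpha=12, beta=18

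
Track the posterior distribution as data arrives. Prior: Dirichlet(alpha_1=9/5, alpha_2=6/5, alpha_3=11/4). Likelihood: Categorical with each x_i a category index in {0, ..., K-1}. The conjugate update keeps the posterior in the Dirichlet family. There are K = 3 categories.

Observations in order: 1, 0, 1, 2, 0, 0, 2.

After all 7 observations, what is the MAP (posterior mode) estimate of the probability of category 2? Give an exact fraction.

5/13

obs 1: x=1 → posterior Dirichlet(9/5, 11/5, 11/4)
obs 2: x=0 → posterior Dirichlet(14/5, 11/5, 11/4)
obs 3: x=1 → posterior Dirichlet(14/5, 16/5, 11/4)
obs 4: x=2 → posterior Dirichlet(14/5, 16/5, 15/4)
obs 5: x=0 → posterior Dirichlet(19/5, 16/5, 15/4)
obs 6: x=0 → posterior Dirichlet(24/5, 16/5, 15/4)
obs 7: x=2 → posterior Dirichlet(24/5, 16/5, 19/4)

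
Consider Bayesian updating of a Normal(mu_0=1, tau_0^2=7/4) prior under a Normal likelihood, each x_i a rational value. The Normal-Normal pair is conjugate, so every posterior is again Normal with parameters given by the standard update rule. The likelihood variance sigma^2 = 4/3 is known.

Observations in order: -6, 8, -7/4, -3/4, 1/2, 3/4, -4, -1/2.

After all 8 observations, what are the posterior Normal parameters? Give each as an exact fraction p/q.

obs 1: x=-6 → posterior Normal(-110/37, 28/37)
obs 2: x=8 → posterior Normal(1, 14/29)
obs 3: x=-7/4 → posterior Normal(85/316, 28/79)
obs 4: x=-3/4 → posterior Normal(11/200, 7/25)
obs 5: x=1/2 → posterior Normal(16/121, 28/121)
obs 6: x=3/4 → posterior Normal(127/568, 14/71)
obs 7: x=-4 → posterior Normal(-209/652, 28/163)
obs 8: x=-1/2 → posterior Normal(-251/736, 7/46)

mu_0=-251/736, tau_0^2=7/46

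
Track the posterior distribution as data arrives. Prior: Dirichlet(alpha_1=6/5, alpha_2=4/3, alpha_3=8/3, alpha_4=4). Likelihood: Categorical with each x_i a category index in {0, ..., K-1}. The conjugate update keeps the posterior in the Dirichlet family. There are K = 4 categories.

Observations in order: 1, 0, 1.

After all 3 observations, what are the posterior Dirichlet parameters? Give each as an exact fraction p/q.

alpha_1=11/5, alpha_2=10/3, alpha_3=8/3, alpha_4=4

obs 1: x=1 → posterior Dirichlet(6/5, 7/3, 8/3, 4)
obs 2: x=0 → posterior Dirichlet(11/5, 7/3, 8/3, 4)
obs 3: x=1 → posterior Dirichlet(11/5, 10/3, 8/3, 4)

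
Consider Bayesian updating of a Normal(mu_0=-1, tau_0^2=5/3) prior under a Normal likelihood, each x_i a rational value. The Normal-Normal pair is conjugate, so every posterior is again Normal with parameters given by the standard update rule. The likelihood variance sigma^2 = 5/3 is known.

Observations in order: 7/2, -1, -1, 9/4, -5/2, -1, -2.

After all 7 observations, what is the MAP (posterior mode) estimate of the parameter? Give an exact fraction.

obs 1: x=7/2 → posterior Normal(5/4, 5/6)
obs 2: x=-1 → posterior Normal(1/2, 5/9)
obs 3: x=-1 → posterior Normal(1/8, 5/12)
obs 4: x=9/4 → posterior Normal(11/20, 1/3)
obs 5: x=-5/2 → posterior Normal(1/24, 5/18)
obs 6: x=-1 → posterior Normal(-3/28, 5/21)
obs 7: x=-2 → posterior Normal(-11/32, 5/24)

-11/32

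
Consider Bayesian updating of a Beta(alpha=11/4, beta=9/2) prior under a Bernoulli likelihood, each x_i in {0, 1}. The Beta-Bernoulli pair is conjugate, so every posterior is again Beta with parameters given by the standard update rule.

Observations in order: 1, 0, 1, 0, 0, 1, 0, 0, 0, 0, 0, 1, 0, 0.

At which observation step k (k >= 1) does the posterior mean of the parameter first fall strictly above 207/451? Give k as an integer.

obs 1: x=1 → posterior Beta(15/4, 9/2)
obs 2: x=0 → posterior Beta(15/4, 11/2)
obs 3: x=1 → posterior Beta(19/4, 11/2)
obs 4: x=0 → posterior Beta(19/4, 13/2)
obs 5: x=0 → posterior Beta(19/4, 15/2)
obs 6: x=1 → posterior Beta(23/4, 15/2)
obs 7: x=0 → posterior Beta(23/4, 17/2)
obs 8: x=0 → posterior Beta(23/4, 19/2)
obs 9: x=0 → posterior Beta(23/4, 21/2)
obs 10: x=0 → posterior Beta(23/4, 23/2)
obs 11: x=0 → posterior Beta(23/4, 25/2)
obs 12: x=1 → posterior Beta(27/4, 25/2)
obs 13: x=0 → posterior Beta(27/4, 27/2)
obs 14: x=0 → posterior Beta(27/4, 29/2)

k = 3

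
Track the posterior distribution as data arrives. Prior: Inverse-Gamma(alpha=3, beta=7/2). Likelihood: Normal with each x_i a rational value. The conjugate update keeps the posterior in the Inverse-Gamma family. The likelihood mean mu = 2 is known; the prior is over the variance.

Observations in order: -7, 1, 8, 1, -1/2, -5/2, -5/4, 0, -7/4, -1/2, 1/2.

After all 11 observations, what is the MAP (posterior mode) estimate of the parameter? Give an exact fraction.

1517/152

obs 1: x=-7 → posterior Inverse-Gamma(7/2, 44)
obs 2: x=1 → posterior Inverse-Gamma(4, 89/2)
obs 3: x=8 → posterior Inverse-Gamma(9/2, 125/2)
obs 4: x=1 → posterior Inverse-Gamma(5, 63)
obs 5: x=-1/2 → posterior Inverse-Gamma(11/2, 529/8)
obs 6: x=-5/2 → posterior Inverse-Gamma(6, 305/4)
obs 7: x=-5/4 → posterior Inverse-Gamma(13/2, 2609/32)
obs 8: x=0 → posterior Inverse-Gamma(7, 2673/32)
obs 9: x=-7/4 → posterior Inverse-Gamma(15/2, 1449/16)
obs 10: x=-1/2 → posterior Inverse-Gamma(8, 1499/16)
obs 11: x=1/2 → posterior Inverse-Gamma(17/2, 1517/16)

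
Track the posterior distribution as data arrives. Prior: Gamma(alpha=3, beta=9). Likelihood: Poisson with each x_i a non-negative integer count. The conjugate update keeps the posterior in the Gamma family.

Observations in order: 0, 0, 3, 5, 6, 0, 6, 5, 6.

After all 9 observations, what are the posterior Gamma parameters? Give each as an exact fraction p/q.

obs 1: x=0 → posterior Gamma(3, 10)
obs 2: x=0 → posterior Gamma(3, 11)
obs 3: x=3 → posterior Gamma(6, 12)
obs 4: x=5 → posterior Gamma(11, 13)
obs 5: x=6 → posterior Gamma(17, 14)
obs 6: x=0 → posterior Gamma(17, 15)
obs 7: x=6 → posterior Gamma(23, 16)
obs 8: x=5 → posterior Gamma(28, 17)
obs 9: x=6 → posterior Gamma(34, 18)

alpha=34, beta=18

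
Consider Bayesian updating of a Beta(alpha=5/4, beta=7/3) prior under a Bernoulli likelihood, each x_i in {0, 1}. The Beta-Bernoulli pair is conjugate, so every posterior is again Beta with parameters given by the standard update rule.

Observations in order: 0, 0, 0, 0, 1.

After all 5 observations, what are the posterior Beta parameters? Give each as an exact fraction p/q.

obs 1: x=0 → posterior Beta(5/4, 10/3)
obs 2: x=0 → posterior Beta(5/4, 13/3)
obs 3: x=0 → posterior Beta(5/4, 16/3)
obs 4: x=0 → posterior Beta(5/4, 19/3)
obs 5: x=1 → posterior Beta(9/4, 19/3)

alpha=9/4, beta=19/3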